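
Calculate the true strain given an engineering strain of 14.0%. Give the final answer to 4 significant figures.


epsilon_true = ln(1 + epsilon_eng)
epsilon_true = ln(1 + 0.14)
epsilon_true = 0.131


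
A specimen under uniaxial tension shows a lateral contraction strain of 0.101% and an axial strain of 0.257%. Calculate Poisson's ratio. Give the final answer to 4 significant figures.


nu = -epsilon_lat / epsilon_axial
Lateral strain is contraction (negative), so using magnitudes:
nu = 0.101 / 0.257
nu = 0.393


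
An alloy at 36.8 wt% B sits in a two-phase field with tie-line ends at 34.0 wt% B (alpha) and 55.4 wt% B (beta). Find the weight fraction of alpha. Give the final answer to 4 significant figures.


f_alpha = (C_beta - C0) / (C_beta - C_alpha)
f_alpha = (55.4 - 36.8) / (55.4 - 34.0)
f_alpha = 0.8692


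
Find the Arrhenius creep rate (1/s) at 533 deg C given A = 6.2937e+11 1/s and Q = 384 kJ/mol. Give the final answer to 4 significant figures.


rate = A * exp(-Q / (R*T))
T = 533 + 273.15 = 806.15 K
rate = 6.2937e+11 * exp(-384e3 / (8.314 * 806.15))
rate = 8.254e-14 1/s


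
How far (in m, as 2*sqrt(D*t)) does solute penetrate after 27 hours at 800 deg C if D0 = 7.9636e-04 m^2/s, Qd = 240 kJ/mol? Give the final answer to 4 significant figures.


Step 1: D = D0 * exp(-Qd/(R*T))
T = 1073.15 K
D = 7.9636e-04 * exp(-240e3 / (8.314 * 1073.15)) = 1.65538e-15 m^2/s
Step 2: L = 2*sqrt(D*t)
t = 27 h = 97200 s
L = 2*sqrt(1.65538e-15 * 97200) = 2.537e-05 m


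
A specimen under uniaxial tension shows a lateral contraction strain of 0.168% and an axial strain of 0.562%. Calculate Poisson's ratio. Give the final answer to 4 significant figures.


nu = -epsilon_lat / epsilon_axial
Lateral strain is contraction (negative), so using magnitudes:
nu = 0.168 / 0.562
nu = 0.2989


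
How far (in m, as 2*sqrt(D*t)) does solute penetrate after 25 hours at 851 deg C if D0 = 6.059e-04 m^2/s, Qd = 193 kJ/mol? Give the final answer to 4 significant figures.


Step 1: D = D0 * exp(-Qd/(R*T))
T = 1124.15 K
D = 6.059e-04 * exp(-193e3 / (8.314 * 1124.15)) = 6.51866e-13 m^2/s
Step 2: L = 2*sqrt(D*t)
t = 25 h = 90000 s
L = 2*sqrt(6.51866e-13 * 90000) = 4.844e-04 m


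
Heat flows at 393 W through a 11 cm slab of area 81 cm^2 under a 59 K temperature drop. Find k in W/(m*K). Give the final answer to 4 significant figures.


k = Q*L / (A*dT)
L = 0.11 m, A = 8.1e-03 m^2
k = 393 * 0.11 / (8.1e-03 * 59)
k = 90.46 W/(m*K)


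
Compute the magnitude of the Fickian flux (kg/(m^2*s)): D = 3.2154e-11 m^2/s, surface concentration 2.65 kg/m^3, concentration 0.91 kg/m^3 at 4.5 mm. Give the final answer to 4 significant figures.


J = -D * (dC/dx) = D * (C1 - C2) / dx
J = 3.2154e-11 * (2.65 - 0.91) / 4.5e-03
J = 1.243e-08 kg/(m^2*s)


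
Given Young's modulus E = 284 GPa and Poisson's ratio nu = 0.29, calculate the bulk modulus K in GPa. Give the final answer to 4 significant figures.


K = E / (3*(1-2*nu))
K = 284 / (3*(1-2*0.29))
K = 225.4 GPa


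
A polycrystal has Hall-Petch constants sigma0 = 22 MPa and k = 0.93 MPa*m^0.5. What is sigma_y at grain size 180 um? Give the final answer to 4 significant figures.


sigma_y = sigma0 + k / sqrt(d)
d = 180 um = 1.8e-04 m
sigma_y = 22 + 0.93 / sqrt(1.8e-04)
sigma_y = 91.32 MPa


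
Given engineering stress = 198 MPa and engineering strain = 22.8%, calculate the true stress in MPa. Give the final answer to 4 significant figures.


sigma_true = sigma_eng * (1 + epsilon_eng)
sigma_true = 198 * (1 + 0.228)
sigma_true = 243.1 MPa


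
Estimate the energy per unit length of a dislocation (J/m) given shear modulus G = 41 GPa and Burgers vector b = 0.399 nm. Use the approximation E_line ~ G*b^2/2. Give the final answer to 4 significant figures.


E = G*b^2/2
b = 0.399 nm = 3.99e-10 m
G = 41 GPa = 4.1e+10 Pa
E = 0.5 * 4.1e+10 * (3.99e-10)^2
E = 3.264e-09 J/m


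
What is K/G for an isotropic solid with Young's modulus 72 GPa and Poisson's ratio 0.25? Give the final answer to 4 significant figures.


G = E / (2*(1+nu))
G = 72 / (2*(1+0.25)) = 28.8 GPa
K = E / (3*(1-2*nu))
K = 72 / (3*(1-2*0.25)) = 48 GPa
K/G = 48 / 28.8 = 1.667


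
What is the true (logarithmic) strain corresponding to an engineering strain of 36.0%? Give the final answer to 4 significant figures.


epsilon_true = ln(1 + epsilon_eng)
epsilon_true = ln(1 + 0.36)
epsilon_true = 0.3075


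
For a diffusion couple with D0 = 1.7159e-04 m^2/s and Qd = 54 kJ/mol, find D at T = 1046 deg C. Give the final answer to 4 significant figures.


D = D0 * exp(-Qd / (R*T))
T = 1319.15 K
D = 1.7159e-04 * exp(-54e3 / (8.314 * 1319.15))
D = 1.248e-06 m^2/s


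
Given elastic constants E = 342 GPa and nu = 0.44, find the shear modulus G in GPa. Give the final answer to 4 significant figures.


G = E / (2*(1+nu))
G = 342 / (2*(1+0.44))
G = 118.8 GPa


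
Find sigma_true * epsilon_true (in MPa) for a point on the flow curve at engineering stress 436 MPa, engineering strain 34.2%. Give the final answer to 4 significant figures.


sigma_true = sigma_eng * (1 + epsilon_eng)
sigma_true = 436 * (1 + 0.342) = 585.112 MPa
epsilon_true = ln(1 + epsilon_eng)
epsilon_true = ln(1 + 0.342) = 0.294161
sigma_true * epsilon_true = 585.112 * 0.294161 = 172.1 MPa


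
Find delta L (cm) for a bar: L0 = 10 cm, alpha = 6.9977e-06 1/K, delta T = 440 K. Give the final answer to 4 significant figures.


dL = L0 * alpha * dT
dL = 10 * 6.9977e-06 * 440
dL = 0.03079 cm


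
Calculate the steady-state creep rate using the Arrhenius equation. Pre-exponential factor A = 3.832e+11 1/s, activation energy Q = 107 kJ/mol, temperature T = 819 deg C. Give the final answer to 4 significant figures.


rate = A * exp(-Q / (R*T))
T = 819 + 273.15 = 1092.15 K
rate = 3.832e+11 * exp(-107e3 / (8.314 * 1092.15))
rate = 2.922e+06 1/s


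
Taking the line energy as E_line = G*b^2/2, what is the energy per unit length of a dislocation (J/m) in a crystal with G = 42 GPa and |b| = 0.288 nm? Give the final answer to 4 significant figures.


E = G*b^2/2
b = 0.288 nm = 2.88e-10 m
G = 42 GPa = 4.2e+10 Pa
E = 0.5 * 4.2e+10 * (2.88e-10)^2
E = 1.742e-09 J/m


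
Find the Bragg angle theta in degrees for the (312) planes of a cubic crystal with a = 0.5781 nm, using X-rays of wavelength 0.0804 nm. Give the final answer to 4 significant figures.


d = a / sqrt(h^2+k^2+l^2)
d = 0.5781 / sqrt(14) = 0.154504 nm
lambda = 2*d*sin(theta)  =>  sin(theta) = lambda / (2*d)
sin(theta) = 0.0804 / (2 * 0.154504) = 0.260188
theta = 15.08 deg


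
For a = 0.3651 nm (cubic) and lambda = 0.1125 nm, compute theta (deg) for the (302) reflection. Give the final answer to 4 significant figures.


d = a / sqrt(h^2+k^2+l^2)
d = 0.3651 / sqrt(13) = 0.101261 nm
lambda = 2*d*sin(theta)  =>  sin(theta) = lambda / (2*d)
sin(theta) = 0.1125 / (2 * 0.101261) = 0.555498
theta = 33.75 deg


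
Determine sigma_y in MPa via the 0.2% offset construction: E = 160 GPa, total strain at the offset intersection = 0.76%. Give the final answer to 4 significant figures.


Offset strain = 0.002
Elastic strain at yield = total_strain - offset = 7.6e-03 - 0.002 = 5.6e-03
sigma_y = E * elastic_strain = 160000 * 5.6e-03
sigma_y = 896 MPa


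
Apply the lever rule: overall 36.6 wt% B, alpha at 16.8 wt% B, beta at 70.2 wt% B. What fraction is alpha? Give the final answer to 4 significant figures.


f_alpha = (C_beta - C0) / (C_beta - C_alpha)
f_alpha = (70.2 - 36.6) / (70.2 - 16.8)
f_alpha = 0.6292


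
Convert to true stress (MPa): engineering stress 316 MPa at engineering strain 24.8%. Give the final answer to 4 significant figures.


sigma_true = sigma_eng * (1 + epsilon_eng)
sigma_true = 316 * (1 + 0.248)
sigma_true = 394.4 MPa


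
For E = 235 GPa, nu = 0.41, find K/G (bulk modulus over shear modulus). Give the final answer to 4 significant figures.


G = E / (2*(1+nu))
G = 235 / (2*(1+0.41)) = 83.3333 GPa
K = E / (3*(1-2*nu))
K = 235 / (3*(1-2*0.41)) = 435.185 GPa
K/G = 435.185 / 83.3333 = 5.222


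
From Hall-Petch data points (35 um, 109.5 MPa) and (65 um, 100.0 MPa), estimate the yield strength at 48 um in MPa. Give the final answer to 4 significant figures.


sigma_y = sigma0 + k / sqrt(d)
1/sqrt(d1) = 1/sqrt(3.5e-05) = 169.031;  1/sqrt(d2) = 124.035
k = (sigma1 - sigma2) / (1/sqrt(d1) - 1/sqrt(d2)) = (109.5 - 100.0) / (169.031 - 124.035) = 0.211129 MPa*m^0.5
sigma0 = sigma1 - k/sqrt(d1) = 109.5 - 0.211129*169.031 = 73.8126 MPa
sigma_y(d3) = 73.8126 + 0.211129 / sqrt(4.8e-05) = 104.3 MPa


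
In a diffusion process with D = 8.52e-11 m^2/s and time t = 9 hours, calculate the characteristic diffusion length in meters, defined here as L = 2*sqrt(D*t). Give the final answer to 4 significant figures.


t = 9 hr = 32400 s
Diffusion length = 2*sqrt(D*t)
= 2*sqrt(8.52e-11 * 32400)
= 3.323e-03 m


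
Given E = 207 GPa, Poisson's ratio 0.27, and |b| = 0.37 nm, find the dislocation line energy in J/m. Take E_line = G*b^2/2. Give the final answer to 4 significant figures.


Step 1: G = E / (2*(1+nu))
G = 207 / (2*(1+0.27)) = 81.4961 GPa = 8.14961e+10 Pa
Step 2: E_line = G*b^2/2
b = 0.37 nm = 3.7e-10 m
E_line = 0.5 * 8.14961e+10 * (3.7e-10)^2 = 5.578e-09 J/m


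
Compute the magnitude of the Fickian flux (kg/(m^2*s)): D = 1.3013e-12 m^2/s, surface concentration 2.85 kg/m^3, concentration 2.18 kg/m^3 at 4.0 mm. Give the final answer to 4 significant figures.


J = -D * (dC/dx) = D * (C1 - C2) / dx
J = 1.3013e-12 * (2.85 - 2.18) / 4e-03
J = 2.18e-10 kg/(m^2*s)


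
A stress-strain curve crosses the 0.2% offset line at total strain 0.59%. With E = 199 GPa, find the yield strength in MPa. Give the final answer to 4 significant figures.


Offset strain = 0.002
Elastic strain at yield = total_strain - offset = 5.9e-03 - 0.002 = 3.9e-03
sigma_y = E * elastic_strain = 199000 * 3.9e-03
sigma_y = 776.1 MPa


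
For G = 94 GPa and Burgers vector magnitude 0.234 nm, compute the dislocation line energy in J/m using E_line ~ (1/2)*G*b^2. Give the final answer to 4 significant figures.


E = G*b^2/2
b = 0.234 nm = 2.34e-10 m
G = 94 GPa = 9.4e+10 Pa
E = 0.5 * 9.4e+10 * (2.34e-10)^2
E = 2.574e-09 J/m


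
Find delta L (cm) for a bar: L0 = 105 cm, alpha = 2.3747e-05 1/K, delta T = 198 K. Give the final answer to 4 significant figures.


dL = L0 * alpha * dT
dL = 105 * 2.3747e-05 * 198
dL = 0.4937 cm


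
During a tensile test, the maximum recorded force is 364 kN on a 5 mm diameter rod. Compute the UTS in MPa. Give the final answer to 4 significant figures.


A0 = pi*(d/2)^2 = pi*(5/2)^2 = 19.635 mm^2
UTS = F_max / A0 = 364*1000 / 19.635
UTS = 18540 MPa


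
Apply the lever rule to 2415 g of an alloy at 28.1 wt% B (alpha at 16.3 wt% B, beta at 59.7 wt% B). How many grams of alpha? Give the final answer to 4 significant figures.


f_alpha = (C_beta - C0) / (C_beta - C_alpha)
f_alpha = (59.7 - 28.1) / (59.7 - 16.3) = 0.728111
m_alpha = f_alpha * m_total = 0.728111 * 2415 = 1758 g


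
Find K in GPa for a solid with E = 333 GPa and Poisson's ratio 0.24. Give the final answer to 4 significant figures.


K = E / (3*(1-2*nu))
K = 333 / (3*(1-2*0.24))
K = 213.5 GPa


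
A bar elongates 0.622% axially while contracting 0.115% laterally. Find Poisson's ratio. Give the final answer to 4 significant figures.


nu = -epsilon_lat / epsilon_axial
Lateral strain is contraction (negative), so using magnitudes:
nu = 0.115 / 0.622
nu = 0.1849


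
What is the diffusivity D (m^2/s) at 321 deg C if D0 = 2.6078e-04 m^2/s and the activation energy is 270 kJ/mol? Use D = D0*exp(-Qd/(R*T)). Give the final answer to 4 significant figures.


D = D0 * exp(-Qd / (R*T))
T = 594.15 K
D = 2.6078e-04 * exp(-270e3 / (8.314 * 594.15))
D = 4.769e-28 m^2/s


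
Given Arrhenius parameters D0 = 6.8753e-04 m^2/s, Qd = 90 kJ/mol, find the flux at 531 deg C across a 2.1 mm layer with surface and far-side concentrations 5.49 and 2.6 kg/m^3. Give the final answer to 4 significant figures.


Step 1: D = D0 * exp(-Qd/(R*T))
T = 531 + 273.15 = 804.15 K
D = 6.8753e-04 * exp(-90e3 / (8.314 * 804.15)) = 9.79513e-10 m^2/s
Step 2: J = D * (C1 - C2) / dx
J = 9.79513e-10 * (5.49 - 2.6) / 2.1e-03
J = 1.348e-06 kg/(m^2*s)


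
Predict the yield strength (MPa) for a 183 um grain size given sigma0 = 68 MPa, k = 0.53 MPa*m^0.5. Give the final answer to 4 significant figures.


sigma_y = sigma0 + k / sqrt(d)
d = 183 um = 1.83e-04 m
sigma_y = 68 + 0.53 / sqrt(1.83e-04)
sigma_y = 107.2 MPa


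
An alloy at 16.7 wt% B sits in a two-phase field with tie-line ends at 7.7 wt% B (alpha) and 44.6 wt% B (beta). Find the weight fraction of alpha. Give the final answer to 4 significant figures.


f_alpha = (C_beta - C0) / (C_beta - C_alpha)
f_alpha = (44.6 - 16.7) / (44.6 - 7.7)
f_alpha = 0.7561


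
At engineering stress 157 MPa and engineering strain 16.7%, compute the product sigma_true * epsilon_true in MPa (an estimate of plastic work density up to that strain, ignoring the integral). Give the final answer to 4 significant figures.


sigma_true = sigma_eng * (1 + epsilon_eng)
sigma_true = 157 * (1 + 0.167) = 183.219 MPa
epsilon_true = ln(1 + epsilon_eng)
epsilon_true = ln(1 + 0.167) = 0.154436
sigma_true * epsilon_true = 183.219 * 0.154436 = 28.3 MPa


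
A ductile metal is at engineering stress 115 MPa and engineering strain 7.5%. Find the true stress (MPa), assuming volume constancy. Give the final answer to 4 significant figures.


sigma_true = sigma_eng * (1 + epsilon_eng)
sigma_true = 115 * (1 + 0.075)
sigma_true = 123.6 MPa


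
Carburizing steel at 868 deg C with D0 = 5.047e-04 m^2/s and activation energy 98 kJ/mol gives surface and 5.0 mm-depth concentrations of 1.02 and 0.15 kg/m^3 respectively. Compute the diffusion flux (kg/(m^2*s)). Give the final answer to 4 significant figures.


Step 1: D = D0 * exp(-Qd/(R*T))
T = 868 + 273.15 = 1141.15 K
D = 5.047e-04 * exp(-98e3 / (8.314 * 1141.15)) = 1.64835e-08 m^2/s
Step 2: J = D * (C1 - C2) / dx
J = 1.64835e-08 * (1.02 - 0.15) / 5e-03
J = 2.868e-06 kg/(m^2*s)


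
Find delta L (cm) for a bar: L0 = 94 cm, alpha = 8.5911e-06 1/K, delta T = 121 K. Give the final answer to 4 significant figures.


dL = L0 * alpha * dT
dL = 94 * 8.5911e-06 * 121
dL = 0.09772 cm


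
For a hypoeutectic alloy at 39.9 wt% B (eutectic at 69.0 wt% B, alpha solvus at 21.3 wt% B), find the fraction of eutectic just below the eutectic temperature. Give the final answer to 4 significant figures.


f_primary = (C_e - C0) / (C_e - C_alpha_max)
f_primary = (69.0 - 39.9) / (69.0 - 21.3)
f_primary = 0.610063
f_eutectic = 1 - 0.610063 = 0.3899


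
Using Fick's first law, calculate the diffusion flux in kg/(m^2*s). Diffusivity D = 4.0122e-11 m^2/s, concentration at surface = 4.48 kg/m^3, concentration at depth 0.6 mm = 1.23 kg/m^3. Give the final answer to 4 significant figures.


J = -D * (dC/dx) = D * (C1 - C2) / dx
J = 4.0122e-11 * (4.48 - 1.23) / 6e-04
J = 2.173e-07 kg/(m^2*s)


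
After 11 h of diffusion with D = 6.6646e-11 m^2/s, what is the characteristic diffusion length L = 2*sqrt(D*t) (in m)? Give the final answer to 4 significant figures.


t = 11 hr = 39600 s
Diffusion length = 2*sqrt(D*t)
= 2*sqrt(6.6646e-11 * 39600)
= 3.249e-03 m


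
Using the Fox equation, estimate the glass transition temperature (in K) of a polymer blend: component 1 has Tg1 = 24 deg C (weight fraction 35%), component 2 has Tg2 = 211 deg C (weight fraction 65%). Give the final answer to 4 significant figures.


1/Tg = w1/Tg1 + w2/Tg2 (in Kelvin)
Tg1 = 297.15 K, Tg2 = 484.15 K
1/Tg = 0.35/297.15 + 0.65/484.15
Tg = 396.8 K


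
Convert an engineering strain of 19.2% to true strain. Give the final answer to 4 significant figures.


epsilon_true = ln(1 + epsilon_eng)
epsilon_true = ln(1 + 0.192)
epsilon_true = 0.1756


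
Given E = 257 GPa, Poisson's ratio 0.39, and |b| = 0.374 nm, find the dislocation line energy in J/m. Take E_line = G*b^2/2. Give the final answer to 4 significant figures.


Step 1: G = E / (2*(1+nu))
G = 257 / (2*(1+0.39)) = 92.446 GPa = 9.2446e+10 Pa
Step 2: E_line = G*b^2/2
b = 0.374 nm = 3.74e-10 m
E_line = 0.5 * 9.2446e+10 * (3.74e-10)^2 = 6.465e-09 J/m


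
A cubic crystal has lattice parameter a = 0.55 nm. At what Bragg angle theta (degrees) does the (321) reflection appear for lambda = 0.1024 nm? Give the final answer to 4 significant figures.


d = a / sqrt(h^2+k^2+l^2)
d = 0.55 / sqrt(14) = 0.146994 nm
lambda = 2*d*sin(theta)  =>  sin(theta) = lambda / (2*d)
sin(theta) = 0.1024 / (2 * 0.146994) = 0.348314
theta = 20.38 deg


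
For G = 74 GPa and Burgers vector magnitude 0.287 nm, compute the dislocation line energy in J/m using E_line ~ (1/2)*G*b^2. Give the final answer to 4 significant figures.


E = G*b^2/2
b = 0.287 nm = 2.87e-10 m
G = 74 GPa = 7.4e+10 Pa
E = 0.5 * 7.4e+10 * (2.87e-10)^2
E = 3.048e-09 J/m


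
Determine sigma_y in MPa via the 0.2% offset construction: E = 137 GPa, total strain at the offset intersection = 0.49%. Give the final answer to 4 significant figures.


Offset strain = 0.002
Elastic strain at yield = total_strain - offset = 4.9e-03 - 0.002 = 2.9e-03
sigma_y = E * elastic_strain = 137000 * 2.9e-03
sigma_y = 397.3 MPa


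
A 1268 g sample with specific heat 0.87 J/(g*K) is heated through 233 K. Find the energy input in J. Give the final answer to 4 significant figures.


Q = m * cp * dT
Q = 1268 * 0.87 * 233
Q = 257000 J


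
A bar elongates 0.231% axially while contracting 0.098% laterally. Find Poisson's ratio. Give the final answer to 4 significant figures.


nu = -epsilon_lat / epsilon_axial
Lateral strain is contraction (negative), so using magnitudes:
nu = 0.098 / 0.231
nu = 0.4242


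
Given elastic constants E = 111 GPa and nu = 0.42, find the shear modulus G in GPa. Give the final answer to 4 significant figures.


G = E / (2*(1+nu))
G = 111 / (2*(1+0.42))
G = 39.08 GPa


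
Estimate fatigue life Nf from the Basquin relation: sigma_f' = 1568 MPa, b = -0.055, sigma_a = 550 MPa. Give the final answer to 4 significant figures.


sigma_a = sigma_f' * (2*Nf)^b
2*Nf = (sigma_a / sigma_f')^(1/b)
2*Nf = (550 / 1568)^(1/-0.055)
2*Nf = 1.87251e+08
Nf = 9.363e+07 cycles


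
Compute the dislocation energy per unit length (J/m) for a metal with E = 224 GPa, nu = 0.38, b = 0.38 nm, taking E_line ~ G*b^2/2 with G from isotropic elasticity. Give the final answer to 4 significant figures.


Step 1: G = E / (2*(1+nu))
G = 224 / (2*(1+0.38)) = 81.1594 GPa = 8.11594e+10 Pa
Step 2: E_line = G*b^2/2
b = 0.38 nm = 3.8e-10 m
E_line = 0.5 * 8.11594e+10 * (3.8e-10)^2 = 5.86e-09 J/m


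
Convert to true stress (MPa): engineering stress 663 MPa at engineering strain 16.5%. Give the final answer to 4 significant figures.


sigma_true = sigma_eng * (1 + epsilon_eng)
sigma_true = 663 * (1 + 0.165)
sigma_true = 772.4 MPa


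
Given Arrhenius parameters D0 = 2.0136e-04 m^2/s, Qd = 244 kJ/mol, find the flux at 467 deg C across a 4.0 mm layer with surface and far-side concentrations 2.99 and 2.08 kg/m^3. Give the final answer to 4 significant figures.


Step 1: D = D0 * exp(-Qd/(R*T))
T = 467 + 273.15 = 740.15 K
D = 2.0136e-04 * exp(-244e3 / (8.314 * 740.15)) = 1.21207e-21 m^2/s
Step 2: J = D * (C1 - C2) / dx
J = 1.21207e-21 * (2.99 - 2.08) / 4e-03
J = 2.757e-19 kg/(m^2*s)


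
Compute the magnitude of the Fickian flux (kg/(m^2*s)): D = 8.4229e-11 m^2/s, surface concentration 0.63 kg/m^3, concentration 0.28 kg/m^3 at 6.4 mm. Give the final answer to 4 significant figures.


J = -D * (dC/dx) = D * (C1 - C2) / dx
J = 8.4229e-11 * (0.63 - 0.28) / 6.4e-03
J = 4.606e-09 kg/(m^2*s)


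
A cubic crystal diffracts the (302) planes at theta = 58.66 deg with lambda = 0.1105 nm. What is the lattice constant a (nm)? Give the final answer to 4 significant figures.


d = lambda / (2*sin(theta))
d = 0.1105 / (2*sin(58.66 deg))
d = 0.0646883 nm
a = d * sqrt(h^2+k^2+l^2) = 0.0646883 * sqrt(13)
a = 0.2332 nm


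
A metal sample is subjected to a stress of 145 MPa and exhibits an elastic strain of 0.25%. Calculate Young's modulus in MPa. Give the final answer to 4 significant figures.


E = sigma / epsilon
epsilon = 0.25% = 2.5e-03
E = 145 / 2.5e-03
E = 58000 MPa


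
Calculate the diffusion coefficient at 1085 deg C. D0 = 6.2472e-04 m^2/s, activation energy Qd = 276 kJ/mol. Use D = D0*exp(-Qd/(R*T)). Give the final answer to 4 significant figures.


D = D0 * exp(-Qd / (R*T))
T = 1358.15 K
D = 6.2472e-04 * exp(-276e3 / (8.314 * 1358.15))
D = 1.515e-14 m^2/s


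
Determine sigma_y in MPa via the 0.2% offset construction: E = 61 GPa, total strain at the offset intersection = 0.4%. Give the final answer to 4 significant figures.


Offset strain = 0.002
Elastic strain at yield = total_strain - offset = 4e-03 - 0.002 = 2e-03
sigma_y = E * elastic_strain = 61000 * 2e-03
sigma_y = 122 MPa


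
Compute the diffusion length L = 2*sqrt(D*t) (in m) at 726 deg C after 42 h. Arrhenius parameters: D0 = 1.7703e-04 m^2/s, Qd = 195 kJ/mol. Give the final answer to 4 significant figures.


Step 1: D = D0 * exp(-Qd/(R*T))
T = 999.15 K
D = 1.7703e-04 * exp(-195e3 / (8.314 * 999.15)) = 1.13047e-14 m^2/s
Step 2: L = 2*sqrt(D*t)
t = 42 h = 151200 s
L = 2*sqrt(1.13047e-14 * 151200) = 8.269e-05 m


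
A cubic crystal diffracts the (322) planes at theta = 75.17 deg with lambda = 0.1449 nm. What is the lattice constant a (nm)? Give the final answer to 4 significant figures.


d = lambda / (2*sin(theta))
d = 0.1449 / (2*sin(75.17 deg))
d = 0.0749465 nm
a = d * sqrt(h^2+k^2+l^2) = 0.0749465 * sqrt(17)
a = 0.309 nm


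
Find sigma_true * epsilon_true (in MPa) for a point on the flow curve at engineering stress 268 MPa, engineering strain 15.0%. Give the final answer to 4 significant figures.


sigma_true = sigma_eng * (1 + epsilon_eng)
sigma_true = 268 * (1 + 0.15) = 308.2 MPa
epsilon_true = ln(1 + epsilon_eng)
epsilon_true = ln(1 + 0.15) = 0.139762
sigma_true * epsilon_true = 308.2 * 0.139762 = 43.07 MPa


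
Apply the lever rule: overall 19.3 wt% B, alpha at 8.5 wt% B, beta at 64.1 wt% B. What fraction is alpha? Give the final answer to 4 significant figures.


f_alpha = (C_beta - C0) / (C_beta - C_alpha)
f_alpha = (64.1 - 19.3) / (64.1 - 8.5)
f_alpha = 0.8058


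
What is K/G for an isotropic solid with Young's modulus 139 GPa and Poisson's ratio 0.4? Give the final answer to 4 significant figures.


G = E / (2*(1+nu))
G = 139 / (2*(1+0.4)) = 49.6429 GPa
K = E / (3*(1-2*nu))
K = 139 / (3*(1-2*0.4)) = 231.667 GPa
K/G = 231.667 / 49.6429 = 4.667


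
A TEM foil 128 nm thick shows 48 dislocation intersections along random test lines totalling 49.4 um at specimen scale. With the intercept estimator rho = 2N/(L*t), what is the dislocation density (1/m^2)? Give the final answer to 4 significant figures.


rho = 2N / (L * t)
L = 49.4 um = 4.94e-05 m, t = 128 nm = 1.28e-07 m
rho = 2 * 48 / (4.94e-05 * 1.28e-07)
rho = 1.518e+13 1/m^2


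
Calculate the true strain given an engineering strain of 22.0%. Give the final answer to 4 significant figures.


epsilon_true = ln(1 + epsilon_eng)
epsilon_true = ln(1 + 0.22)
epsilon_true = 0.1989


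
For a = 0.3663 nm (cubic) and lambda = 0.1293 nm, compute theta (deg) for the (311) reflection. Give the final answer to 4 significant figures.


d = a / sqrt(h^2+k^2+l^2)
d = 0.3663 / sqrt(11) = 0.110444 nm
lambda = 2*d*sin(theta)  =>  sin(theta) = lambda / (2*d)
sin(theta) = 0.1293 / (2 * 0.110444) = 0.585367
theta = 35.83 deg


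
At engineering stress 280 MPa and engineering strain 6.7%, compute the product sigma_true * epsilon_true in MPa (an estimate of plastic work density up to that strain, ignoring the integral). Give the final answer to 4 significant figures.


sigma_true = sigma_eng * (1 + epsilon_eng)
sigma_true = 280 * (1 + 0.067) = 298.76 MPa
epsilon_true = ln(1 + epsilon_eng)
epsilon_true = ln(1 + 0.067) = 0.064851
sigma_true * epsilon_true = 298.76 * 0.064851 = 19.37 MPa


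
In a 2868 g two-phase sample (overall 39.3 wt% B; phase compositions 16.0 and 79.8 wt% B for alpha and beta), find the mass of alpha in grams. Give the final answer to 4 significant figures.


f_alpha = (C_beta - C0) / (C_beta - C_alpha)
f_alpha = (79.8 - 39.3) / (79.8 - 16.0) = 0.634796
m_alpha = f_alpha * m_total = 0.634796 * 2868 = 1821 g


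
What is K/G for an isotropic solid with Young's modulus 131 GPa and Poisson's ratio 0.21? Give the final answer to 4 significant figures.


G = E / (2*(1+nu))
G = 131 / (2*(1+0.21)) = 54.1322 GPa
K = E / (3*(1-2*nu))
K = 131 / (3*(1-2*0.21)) = 75.2874 GPa
K/G = 75.2874 / 54.1322 = 1.391


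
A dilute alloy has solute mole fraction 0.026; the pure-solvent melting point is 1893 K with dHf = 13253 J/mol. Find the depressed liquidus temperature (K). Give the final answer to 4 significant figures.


dT = R*Tm^2*x / dHf
dT = 8.314 * 1893^2 * 0.026 / 13253
dT = 58.4481 K
T_new = 1893 - 58.4481 = 1835 K


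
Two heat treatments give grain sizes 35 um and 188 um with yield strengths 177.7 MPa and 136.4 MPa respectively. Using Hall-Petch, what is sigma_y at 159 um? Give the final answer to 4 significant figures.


sigma_y = sigma0 + k / sqrt(d)
1/sqrt(d1) = 1/sqrt(3.5e-05) = 169.031;  1/sqrt(d2) = 72.9325
k = (sigma1 - sigma2) / (1/sqrt(d1) - 1/sqrt(d2)) = (177.7 - 136.4) / (169.031 - 72.9325) = 0.429768 MPa*m^0.5
sigma0 = sigma1 - k/sqrt(d1) = 177.7 - 0.429768*169.031 = 105.056 MPa
sigma_y(d3) = 105.056 + 0.429768 / sqrt(1.59e-04) = 139.1 MPa


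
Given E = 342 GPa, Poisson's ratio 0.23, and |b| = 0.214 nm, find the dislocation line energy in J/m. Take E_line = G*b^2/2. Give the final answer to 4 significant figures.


Step 1: G = E / (2*(1+nu))
G = 342 / (2*(1+0.23)) = 139.024 GPa = 1.39024e+11 Pa
Step 2: E_line = G*b^2/2
b = 0.214 nm = 2.14e-10 m
E_line = 0.5 * 1.39024e+11 * (2.14e-10)^2 = 3.183e-09 J/m


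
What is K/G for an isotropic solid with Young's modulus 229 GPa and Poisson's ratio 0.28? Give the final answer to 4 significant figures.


G = E / (2*(1+nu))
G = 229 / (2*(1+0.28)) = 89.4531 GPa
K = E / (3*(1-2*nu))
K = 229 / (3*(1-2*0.28)) = 173.485 GPa
K/G = 173.485 / 89.4531 = 1.939


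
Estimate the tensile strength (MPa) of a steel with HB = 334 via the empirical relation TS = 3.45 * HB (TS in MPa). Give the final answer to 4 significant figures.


TS (MPa) = 3.45 * HB
TS = 3.45 * 334
TS = 1152 MPa


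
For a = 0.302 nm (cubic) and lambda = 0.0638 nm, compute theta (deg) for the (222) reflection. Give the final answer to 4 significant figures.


d = a / sqrt(h^2+k^2+l^2)
d = 0.302 / sqrt(12) = 0.0871799 nm
lambda = 2*d*sin(theta)  =>  sin(theta) = lambda / (2*d)
sin(theta) = 0.0638 / (2 * 0.0871799) = 0.36591
theta = 21.46 deg


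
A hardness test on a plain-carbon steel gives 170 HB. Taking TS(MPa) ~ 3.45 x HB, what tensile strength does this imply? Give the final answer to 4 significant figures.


TS (MPa) = 3.45 * HB
TS = 3.45 * 170
TS = 586.5 MPa


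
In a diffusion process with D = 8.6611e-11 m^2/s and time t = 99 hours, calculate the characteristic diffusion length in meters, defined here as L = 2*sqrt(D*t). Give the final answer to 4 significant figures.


t = 99 hr = 356400 s
Diffusion length = 2*sqrt(D*t)
= 2*sqrt(8.6611e-11 * 356400)
= 0.01111 m


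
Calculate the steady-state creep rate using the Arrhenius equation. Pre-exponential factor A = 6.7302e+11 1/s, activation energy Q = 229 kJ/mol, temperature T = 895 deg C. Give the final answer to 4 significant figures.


rate = A * exp(-Q / (R*T))
T = 895 + 273.15 = 1168.15 K
rate = 6.7302e+11 * exp(-229e3 / (8.314 * 1168.15))
rate = 38.7 1/s


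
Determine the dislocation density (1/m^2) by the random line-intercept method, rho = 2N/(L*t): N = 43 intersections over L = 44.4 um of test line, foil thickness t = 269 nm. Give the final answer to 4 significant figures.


rho = 2N / (L * t)
L = 44.4 um = 4.44e-05 m, t = 269 nm = 2.69e-07 m
rho = 2 * 43 / (4.44e-05 * 2.69e-07)
rho = 7.201e+12 1/m^2


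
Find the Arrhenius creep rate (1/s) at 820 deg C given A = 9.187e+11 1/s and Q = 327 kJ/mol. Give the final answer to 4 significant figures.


rate = A * exp(-Q / (R*T))
T = 820 + 273.15 = 1093.15 K
rate = 9.187e+11 * exp(-327e3 / (8.314 * 1093.15))
rate = 2.175e-04 1/s


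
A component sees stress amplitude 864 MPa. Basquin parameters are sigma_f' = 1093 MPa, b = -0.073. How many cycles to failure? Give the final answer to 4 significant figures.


sigma_a = sigma_f' * (2*Nf)^b
2*Nf = (sigma_a / sigma_f')^(1/b)
2*Nf = (864 / 1093)^(1/-0.073)
2*Nf = 25.0448
Nf = 12.52 cycles


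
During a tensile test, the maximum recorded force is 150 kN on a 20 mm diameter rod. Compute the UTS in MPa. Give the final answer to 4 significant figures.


A0 = pi*(d/2)^2 = pi*(20/2)^2 = 314.159 mm^2
UTS = F_max / A0 = 150*1000 / 314.159
UTS = 477.5 MPa


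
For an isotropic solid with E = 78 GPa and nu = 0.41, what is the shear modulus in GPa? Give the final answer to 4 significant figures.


G = E / (2*(1+nu))
G = 78 / (2*(1+0.41))
G = 27.66 GPa


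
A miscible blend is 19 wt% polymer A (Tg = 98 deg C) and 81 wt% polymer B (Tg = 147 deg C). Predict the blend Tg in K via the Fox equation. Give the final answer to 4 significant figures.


1/Tg = w1/Tg1 + w2/Tg2 (in Kelvin)
Tg1 = 371.15 K, Tg2 = 420.15 K
1/Tg = 0.19/371.15 + 0.81/420.15
Tg = 409.9 K


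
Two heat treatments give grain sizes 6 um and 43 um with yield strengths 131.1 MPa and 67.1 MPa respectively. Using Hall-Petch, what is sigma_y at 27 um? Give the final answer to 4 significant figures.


sigma_y = sigma0 + k / sqrt(d)
1/sqrt(d1) = 1/sqrt(6e-06) = 408.248;  1/sqrt(d2) = 152.499
k = (sigma1 - sigma2) / (1/sqrt(d1) - 1/sqrt(d2)) = (131.1 - 67.1) / (408.248 - 152.499) = 0.250245 MPa*m^0.5
sigma0 = sigma1 - k/sqrt(d1) = 131.1 - 0.250245*408.248 = 28.938 MPa
sigma_y(d3) = 28.938 + 0.250245 / sqrt(2.7e-05) = 77.1 MPa


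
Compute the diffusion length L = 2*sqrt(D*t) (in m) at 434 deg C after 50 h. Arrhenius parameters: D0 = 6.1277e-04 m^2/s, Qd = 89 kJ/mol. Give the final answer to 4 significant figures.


Step 1: D = D0 * exp(-Qd/(R*T))
T = 707.15 K
D = 6.1277e-04 * exp(-89e3 / (8.314 * 707.15)) = 1.63286e-10 m^2/s
Step 2: L = 2*sqrt(D*t)
t = 50 h = 180000 s
L = 2*sqrt(1.63286e-10 * 180000) = 0.01084 m


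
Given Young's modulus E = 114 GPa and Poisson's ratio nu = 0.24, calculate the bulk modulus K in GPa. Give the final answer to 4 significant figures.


K = E / (3*(1-2*nu))
K = 114 / (3*(1-2*0.24))
K = 73.08 GPa


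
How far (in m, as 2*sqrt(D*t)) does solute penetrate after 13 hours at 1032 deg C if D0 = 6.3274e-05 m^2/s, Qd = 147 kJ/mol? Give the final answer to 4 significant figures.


Step 1: D = D0 * exp(-Qd/(R*T))
T = 1305.15 K
D = 6.3274e-05 * exp(-147e3 / (8.314 * 1305.15)) = 8.27536e-11 m^2/s
Step 2: L = 2*sqrt(D*t)
t = 13 h = 46800 s
L = 2*sqrt(8.27536e-11 * 46800) = 3.936e-03 m


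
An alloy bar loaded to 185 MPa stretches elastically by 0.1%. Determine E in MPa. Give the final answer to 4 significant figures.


E = sigma / epsilon
epsilon = 0.1% = 1e-03
E = 185 / 1e-03
E = 185000 MPa


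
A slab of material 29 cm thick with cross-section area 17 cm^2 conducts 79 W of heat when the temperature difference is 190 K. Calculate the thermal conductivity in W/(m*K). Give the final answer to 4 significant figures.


k = Q*L / (A*dT)
L = 0.29 m, A = 1.7e-03 m^2
k = 79 * 0.29 / (1.7e-03 * 190)
k = 70.93 W/(m*K)


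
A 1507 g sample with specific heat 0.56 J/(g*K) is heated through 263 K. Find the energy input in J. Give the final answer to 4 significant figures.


Q = m * cp * dT
Q = 1507 * 0.56 * 263
Q = 222000 J


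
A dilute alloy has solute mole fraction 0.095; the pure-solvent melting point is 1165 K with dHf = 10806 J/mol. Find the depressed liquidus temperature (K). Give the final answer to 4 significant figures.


dT = R*Tm^2*x / dHf
dT = 8.314 * 1165^2 * 0.095 / 10806
dT = 99.202 K
T_new = 1165 - 99.202 = 1066 K


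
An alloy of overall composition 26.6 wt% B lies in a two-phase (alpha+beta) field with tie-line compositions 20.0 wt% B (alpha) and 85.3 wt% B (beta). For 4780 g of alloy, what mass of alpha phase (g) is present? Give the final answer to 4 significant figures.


f_alpha = (C_beta - C0) / (C_beta - C_alpha)
f_alpha = (85.3 - 26.6) / (85.3 - 20.0) = 0.898928
m_alpha = f_alpha * m_total = 0.898928 * 4780 = 4297 g


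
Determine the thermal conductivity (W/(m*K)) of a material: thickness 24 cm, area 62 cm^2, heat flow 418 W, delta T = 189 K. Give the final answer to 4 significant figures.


k = Q*L / (A*dT)
L = 0.24 m, A = 6.2e-03 m^2
k = 418 * 0.24 / (6.2e-03 * 189)
k = 85.61 W/(m*K)


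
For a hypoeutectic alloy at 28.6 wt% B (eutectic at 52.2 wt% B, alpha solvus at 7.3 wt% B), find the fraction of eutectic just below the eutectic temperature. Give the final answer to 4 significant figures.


f_primary = (C_e - C0) / (C_e - C_alpha_max)
f_primary = (52.2 - 28.6) / (52.2 - 7.3)
f_primary = 0.525612
f_eutectic = 1 - 0.525612 = 0.4744


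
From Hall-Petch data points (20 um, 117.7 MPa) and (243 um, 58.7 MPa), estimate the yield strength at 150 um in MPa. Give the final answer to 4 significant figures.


sigma_y = sigma0 + k / sqrt(d)
1/sqrt(d1) = 1/sqrt(2e-05) = 223.607;  1/sqrt(d2) = 64.15
k = (sigma1 - sigma2) / (1/sqrt(d1) - 1/sqrt(d2)) = (117.7 - 58.7) / (223.607 - 64.15) = 0.370006 MPa*m^0.5
sigma0 = sigma1 - k/sqrt(d1) = 117.7 - 0.370006*223.607 = 34.9641 MPa
sigma_y(d3) = 34.9641 + 0.370006 / sqrt(1.5e-04) = 65.17 MPa


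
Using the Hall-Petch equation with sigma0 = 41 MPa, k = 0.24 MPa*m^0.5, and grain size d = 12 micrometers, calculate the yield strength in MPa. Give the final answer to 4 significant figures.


sigma_y = sigma0 + k / sqrt(d)
d = 12 um = 1.2e-05 m
sigma_y = 41 + 0.24 / sqrt(1.2e-05)
sigma_y = 110.3 MPa


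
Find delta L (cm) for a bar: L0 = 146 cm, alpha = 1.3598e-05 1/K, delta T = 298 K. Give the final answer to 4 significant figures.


dL = L0 * alpha * dT
dL = 146 * 1.3598e-05 * 298
dL = 0.5916 cm


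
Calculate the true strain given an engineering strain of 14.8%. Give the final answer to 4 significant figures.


epsilon_true = ln(1 + epsilon_eng)
epsilon_true = ln(1 + 0.148)
epsilon_true = 0.138


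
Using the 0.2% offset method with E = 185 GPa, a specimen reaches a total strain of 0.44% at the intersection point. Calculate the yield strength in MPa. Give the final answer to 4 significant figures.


Offset strain = 0.002
Elastic strain at yield = total_strain - offset = 4.4e-03 - 0.002 = 2.4e-03
sigma_y = E * elastic_strain = 185000 * 2.4e-03
sigma_y = 444 MPa


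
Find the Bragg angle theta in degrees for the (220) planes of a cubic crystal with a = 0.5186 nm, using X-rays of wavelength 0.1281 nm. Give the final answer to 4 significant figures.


d = a / sqrt(h^2+k^2+l^2)
d = 0.5186 / sqrt(8) = 0.183353 nm
lambda = 2*d*sin(theta)  =>  sin(theta) = lambda / (2*d)
sin(theta) = 0.1281 / (2 * 0.183353) = 0.349327
theta = 20.45 deg


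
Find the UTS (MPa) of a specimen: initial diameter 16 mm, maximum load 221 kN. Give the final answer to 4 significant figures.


A0 = pi*(d/2)^2 = pi*(16/2)^2 = 201.062 mm^2
UTS = F_max / A0 = 221*1000 / 201.062
UTS = 1099 MPa


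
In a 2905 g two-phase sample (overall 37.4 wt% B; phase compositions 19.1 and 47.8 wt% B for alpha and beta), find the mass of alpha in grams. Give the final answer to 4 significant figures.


f_alpha = (C_beta - C0) / (C_beta - C_alpha)
f_alpha = (47.8 - 37.4) / (47.8 - 19.1) = 0.362369
m_alpha = f_alpha * m_total = 0.362369 * 2905 = 1053 g


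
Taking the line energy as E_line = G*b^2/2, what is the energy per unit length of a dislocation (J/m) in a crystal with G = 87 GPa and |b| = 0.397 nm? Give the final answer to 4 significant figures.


E = G*b^2/2
b = 0.397 nm = 3.97e-10 m
G = 87 GPa = 8.7e+10 Pa
E = 0.5 * 8.7e+10 * (3.97e-10)^2
E = 6.856e-09 J/m


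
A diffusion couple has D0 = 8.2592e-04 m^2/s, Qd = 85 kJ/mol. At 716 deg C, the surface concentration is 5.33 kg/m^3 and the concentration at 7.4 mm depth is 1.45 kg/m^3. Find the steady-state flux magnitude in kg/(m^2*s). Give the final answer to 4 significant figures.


Step 1: D = D0 * exp(-Qd/(R*T))
T = 716 + 273.15 = 989.15 K
D = 8.2592e-04 * exp(-85e3 / (8.314 * 989.15)) = 2.67997e-08 m^2/s
Step 2: J = D * (C1 - C2) / dx
J = 2.67997e-08 * (5.33 - 1.45) / 7.4e-03
J = 1.405e-05 kg/(m^2*s)


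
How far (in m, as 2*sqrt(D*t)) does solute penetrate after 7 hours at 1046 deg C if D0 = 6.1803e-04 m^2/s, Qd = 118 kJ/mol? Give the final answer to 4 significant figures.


Step 1: D = D0 * exp(-Qd/(R*T))
T = 1319.15 K
D = 6.1803e-04 * exp(-118e3 / (8.314 * 1319.15)) = 1.31332e-08 m^2/s
Step 2: L = 2*sqrt(D*t)
t = 7 h = 25200 s
L = 2*sqrt(1.31332e-08 * 25200) = 0.03638 m


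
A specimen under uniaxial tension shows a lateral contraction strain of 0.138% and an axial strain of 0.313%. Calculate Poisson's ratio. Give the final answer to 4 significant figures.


nu = -epsilon_lat / epsilon_axial
Lateral strain is contraction (negative), so using magnitudes:
nu = 0.138 / 0.313
nu = 0.4409


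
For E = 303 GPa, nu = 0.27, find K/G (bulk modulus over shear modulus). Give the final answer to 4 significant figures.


G = E / (2*(1+nu))
G = 303 / (2*(1+0.27)) = 119.291 GPa
K = E / (3*(1-2*nu))
K = 303 / (3*(1-2*0.27)) = 219.565 GPa
K/G = 219.565 / 119.291 = 1.841


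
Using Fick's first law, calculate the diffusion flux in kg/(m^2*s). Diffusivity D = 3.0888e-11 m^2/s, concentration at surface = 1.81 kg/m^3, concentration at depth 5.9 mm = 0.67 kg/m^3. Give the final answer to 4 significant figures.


J = -D * (dC/dx) = D * (C1 - C2) / dx
J = 3.0888e-11 * (1.81 - 0.67) / 5.9e-03
J = 5.968e-09 kg/(m^2*s)


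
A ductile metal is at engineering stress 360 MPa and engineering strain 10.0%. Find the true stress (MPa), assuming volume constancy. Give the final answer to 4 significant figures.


sigma_true = sigma_eng * (1 + epsilon_eng)
sigma_true = 360 * (1 + 0.1)
sigma_true = 396 MPa


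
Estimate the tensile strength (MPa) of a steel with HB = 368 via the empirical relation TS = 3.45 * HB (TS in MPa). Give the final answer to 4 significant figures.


TS (MPa) = 3.45 * HB
TS = 3.45 * 368
TS = 1270 MPa


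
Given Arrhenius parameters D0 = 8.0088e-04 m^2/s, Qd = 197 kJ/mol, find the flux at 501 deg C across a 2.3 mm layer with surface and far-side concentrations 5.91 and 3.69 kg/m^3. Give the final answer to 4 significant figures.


Step 1: D = D0 * exp(-Qd/(R*T))
T = 501 + 273.15 = 774.15 K
D = 8.0088e-04 * exp(-197e3 / (8.314 * 774.15)) = 4.08132e-17 m^2/s
Step 2: J = D * (C1 - C2) / dx
J = 4.08132e-17 * (5.91 - 3.69) / 2.3e-03
J = 3.939e-14 kg/(m^2*s)


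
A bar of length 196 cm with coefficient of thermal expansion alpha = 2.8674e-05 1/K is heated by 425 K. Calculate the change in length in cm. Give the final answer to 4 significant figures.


dL = L0 * alpha * dT
dL = 196 * 2.8674e-05 * 425
dL = 2.389 cm


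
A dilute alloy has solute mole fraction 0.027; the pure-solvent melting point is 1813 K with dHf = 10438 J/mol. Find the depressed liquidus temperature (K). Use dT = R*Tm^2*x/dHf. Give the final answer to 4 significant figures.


dT = R*Tm^2*x / dHf
dT = 8.314 * 1813^2 * 0.027 / 10438
dT = 70.689 K
T_new = 1813 - 70.689 = 1742 K


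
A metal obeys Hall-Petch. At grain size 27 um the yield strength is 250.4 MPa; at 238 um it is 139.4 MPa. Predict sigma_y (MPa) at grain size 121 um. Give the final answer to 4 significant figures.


sigma_y = sigma0 + k / sqrt(d)
1/sqrt(d1) = 1/sqrt(2.7e-05) = 192.45;  1/sqrt(d2) = 64.8204
k = (sigma1 - sigma2) / (1/sqrt(d1) - 1/sqrt(d2)) = (250.4 - 139.4) / (192.45 - 64.8204) = 0.869703 MPa*m^0.5
sigma0 = sigma1 - k/sqrt(d1) = 250.4 - 0.869703*192.45 = 83.0255 MPa
sigma_y(d3) = 83.0255 + 0.869703 / sqrt(1.21e-04) = 162.1 MPa
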